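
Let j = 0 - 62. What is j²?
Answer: 3844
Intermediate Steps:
j = -62
j² = (-62)² = 3844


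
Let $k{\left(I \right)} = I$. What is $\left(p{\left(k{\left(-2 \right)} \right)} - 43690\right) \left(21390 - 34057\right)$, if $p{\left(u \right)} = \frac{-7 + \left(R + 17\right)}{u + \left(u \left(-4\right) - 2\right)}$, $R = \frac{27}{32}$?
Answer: $\frac{70833521991}{128} \approx 5.5339 \cdot 10^{8}$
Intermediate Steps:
$R = \frac{27}{32}$ ($R = 27 \cdot \frac{1}{32} = \frac{27}{32} \approx 0.84375$)
$p{\left(u \right)} = \frac{347}{32 \left(-2 - 3 u\right)}$ ($p{\left(u \right)} = \frac{-7 + \left(\frac{27}{32} + 17\right)}{u + \left(u \left(-4\right) - 2\right)} = \frac{-7 + \frac{571}{32}}{u - \left(2 + 4 u\right)} = \frac{347}{32 \left(u - \left(2 + 4 u\right)\right)} = \frac{347}{32 \left(-2 - 3 u\right)}$)
$\left(p{\left(k{\left(-2 \right)} \right)} - 43690\right) \left(21390 - 34057\right) = \left(- \frac{347}{64 + 96 \left(-2\right)} - 43690\right) \left(21390 - 34057\right) = \left(- \frac{347}{64 - 192} - 43690\right) \left(-12667\right) = \left(- \frac{347}{-128} - 43690\right) \left(-12667\right) = \left(\left(-347\right) \left(- \frac{1}{128}\right) - 43690\right) \left(-12667\right) = \left(\frac{347}{128} - 43690\right) \left(-12667\right) = \left(- \frac{5591973}{128}\right) \left(-12667\right) = \frac{70833521991}{128}$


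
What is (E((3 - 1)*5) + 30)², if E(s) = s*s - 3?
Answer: 16129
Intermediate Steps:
E(s) = -3 + s² (E(s) = s² - 3 = -3 + s²)
(E((3 - 1)*5) + 30)² = ((-3 + ((3 - 1)*5)²) + 30)² = ((-3 + (2*5)²) + 30)² = ((-3 + 10²) + 30)² = ((-3 + 100) + 30)² = (97 + 30)² = 127² = 16129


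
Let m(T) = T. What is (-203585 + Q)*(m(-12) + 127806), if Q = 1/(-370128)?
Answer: -1604933086656419/61688 ≈ -2.6017e+10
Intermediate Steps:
Q = -1/370128 ≈ -2.7018e-6
(-203585 + Q)*(m(-12) + 127806) = (-203585 - 1/370128)*(-12 + 127806) = -75352508881/370128*127794 = -1604933086656419/61688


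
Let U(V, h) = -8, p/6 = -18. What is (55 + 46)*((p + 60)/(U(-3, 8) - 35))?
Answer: 4848/43 ≈ 112.74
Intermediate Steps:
p = -108 (p = 6*(-18) = -108)
(55 + 46)*((p + 60)/(U(-3, 8) - 35)) = (55 + 46)*((-108 + 60)/(-8 - 35)) = 101*(-48/(-43)) = 101*(-48*(-1/43)) = 101*(48/43) = 4848/43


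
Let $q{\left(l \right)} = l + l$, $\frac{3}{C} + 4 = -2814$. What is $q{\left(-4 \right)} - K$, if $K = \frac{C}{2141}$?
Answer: $- \frac{48266701}{6033338} \approx -8.0$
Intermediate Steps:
$C = - \frac{3}{2818}$ ($C = \frac{3}{-4 - 2814} = \frac{3}{-2818} = 3 \left(- \frac{1}{2818}\right) = - \frac{3}{2818} \approx -0.0010646$)
$q{\left(l \right)} = 2 l$
$K = - \frac{3}{6033338}$ ($K = - \frac{3}{2818 \cdot 2141} = \left(- \frac{3}{2818}\right) \frac{1}{2141} = - \frac{3}{6033338} \approx -4.9724 \cdot 10^{-7}$)
$q{\left(-4 \right)} - K = 2 \left(-4\right) - - \frac{3}{6033338} = -8 + \frac{3}{6033338} = - \frac{48266701}{6033338}$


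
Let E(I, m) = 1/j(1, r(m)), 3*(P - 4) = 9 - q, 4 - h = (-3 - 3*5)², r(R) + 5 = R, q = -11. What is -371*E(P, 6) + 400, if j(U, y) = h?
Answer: 128371/320 ≈ 401.16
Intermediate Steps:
r(R) = -5 + R
h = -320 (h = 4 - (-3 - 3*5)² = 4 - (-3 - 15)² = 4 - 1*(-18)² = 4 - 1*324 = 4 - 324 = -320)
j(U, y) = -320
P = 32/3 (P = 4 + (9 - 1*(-11))/3 = 4 + (9 + 11)/3 = 4 + (⅓)*20 = 4 + 20/3 = 32/3 ≈ 10.667)
E(I, m) = -1/320 (E(I, m) = 1/(-320) = -1/320)
-371*E(P, 6) + 400 = -371*(-1/320) + 400 = 371/320 + 400 = 128371/320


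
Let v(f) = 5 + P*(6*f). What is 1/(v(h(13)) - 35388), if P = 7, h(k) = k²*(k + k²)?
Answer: 1/1256453 ≈ 7.9589e-7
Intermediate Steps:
v(f) = 5 + 42*f (v(f) = 5 + 7*(6*f) = 5 + 42*f)
1/(v(h(13)) - 35388) = 1/((5 + 42*(13³*(1 + 13))) - 35388) = 1/((5 + 42*(2197*14)) - 35388) = 1/((5 + 42*30758) - 35388) = 1/((5 + 1291836) - 35388) = 1/(1291841 - 35388) = 1/1256453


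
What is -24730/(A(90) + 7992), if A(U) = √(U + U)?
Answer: -5490060/1774219 + 12365*√5/5322657 ≈ -3.0892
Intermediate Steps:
A(U) = √2*√U (A(U) = √(2*U) = √2*√U)
-24730/(A(90) + 7992) = -24730/(√2*√90 + 7992) = -24730/(√2*(3*√10) + 7992) = -24730/(6*√5 + 7992) = -24730/(7992 + 6*√5)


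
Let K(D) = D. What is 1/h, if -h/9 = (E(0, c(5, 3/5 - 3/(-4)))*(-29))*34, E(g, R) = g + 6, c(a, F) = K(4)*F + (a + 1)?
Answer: 1/53244 ≈ 1.8781e-5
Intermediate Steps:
c(a, F) = 1 + a + 4*F (c(a, F) = 4*F + (a + 1) = 4*F + (1 + a) = 1 + a + 4*F)
E(g, R) = 6 + g
h = 53244 (h = -9*(6 + 0)*(-29)*34 = -9*6*(-29)*34 = -(-1566)*34 = -9*(-5916) = 53244)
1/h = 1/53244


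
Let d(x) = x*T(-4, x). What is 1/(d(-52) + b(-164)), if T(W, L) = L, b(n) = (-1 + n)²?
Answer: 1/29929 ≈ 3.3412e-5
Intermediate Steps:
d(x) = x² (d(x) = x*x = x²)
1/(d(-52) + b(-164)) = 1/((-52)² + (-1 - 164)²) = 1/(2704 + (-165)²) = 1/(2704 + 27225) = 1/29929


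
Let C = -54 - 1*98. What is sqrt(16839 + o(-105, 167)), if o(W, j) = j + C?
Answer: 53*sqrt(6) ≈ 129.82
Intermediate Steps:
C = -152 (C = -54 - 98 = -152)
o(W, j) = -152 + j (o(W, j) = j - 152 = -152 + j)
sqrt(16839 + o(-105, 167)) = sqrt(16839 + (-152 + 167)) = sqrt(16839 + 15) = sqrt(16854) = 53*sqrt(6)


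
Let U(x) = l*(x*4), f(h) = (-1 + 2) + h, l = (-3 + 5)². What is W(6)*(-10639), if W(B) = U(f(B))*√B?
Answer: -1191568*√6 ≈ -2.9187e+6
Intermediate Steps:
l = 4 (l = 2² = 4)
f(h) = 1 + h
U(x) = 16*x (U(x) = 4*(x*4) = 4*(4*x) = 16*x)
W(B) = √B*(16 + 16*B) (W(B) = (16*(1 + B))*√B = (16 + 16*B)*√B = √B*(16 + 16*B))
W(6)*(-10639) = (16*√6*(1 + 6))*(-10639) = (16*√6*7)*(-10639) = (112*√6)*(-10639) = -1191568*√6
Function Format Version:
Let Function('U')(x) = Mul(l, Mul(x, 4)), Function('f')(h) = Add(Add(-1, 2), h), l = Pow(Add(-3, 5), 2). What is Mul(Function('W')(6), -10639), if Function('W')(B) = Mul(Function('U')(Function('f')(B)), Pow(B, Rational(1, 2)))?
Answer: Mul(-1191568, Pow(6, Rational(1, 2))) ≈ -2.9187e+6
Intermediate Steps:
l = 4 (l = Pow(2, 2) = 4)
Function('f')(h) = Add(1, h)
Function('U')(x) = Mul(16, x) (Function('U')(x) = Mul(4, Mul(x, 4)) = Mul(4, Mul(4, x)) = Mul(16, x))
Function('W')(B) = Mul(Pow(B, Rational(1, 2)), Add(16, Mul(16, B))) (Function('W')(B) = Mul(Mul(16, Add(1, B)), Pow(B, Rational(1, 2))) = Mul(Add(16, Mul(16, B)), Pow(B, Rational(1, 2))) = Mul(Pow(B, Rational(1, 2)), Add(16, Mul(16, B))))
Mul(Function('W')(6), -10639) = Mul(Mul(16, Pow(6, Rational(1, 2)), Add(1, 6)), -10639) = Mul(Mul(16, Pow(6, Rational(1, 2)), 7), -10639) = Mul(Mul(112, Pow(6, Rational(1, 2))), -10639) = Mul(-1191568, Pow(6, Rational(1, 2)))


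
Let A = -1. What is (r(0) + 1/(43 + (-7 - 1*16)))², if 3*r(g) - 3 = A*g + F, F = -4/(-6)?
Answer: 52441/32400 ≈ 1.6185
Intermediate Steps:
F = ⅔ (F = -4*(-⅙) = ⅔ ≈ 0.66667)
r(g) = 11/9 - g/3 (r(g) = 1 + (-g + ⅔)/3 = 1 + (⅔ - g)/3 = 1 + (2/9 - g/3) = 11/9 - g/3)
(r(0) + 1/(43 + (-7 - 1*16)))² = ((11/9 - ⅓*0) + 1/(43 + (-7 - 1*16)))² = ((11/9 + 0) + 1/(43 + (-7 - 16)))² = (11/9 + 1/(43 - 23))² = (11/9 + 1/20)² = (229/180)² = 52441/32400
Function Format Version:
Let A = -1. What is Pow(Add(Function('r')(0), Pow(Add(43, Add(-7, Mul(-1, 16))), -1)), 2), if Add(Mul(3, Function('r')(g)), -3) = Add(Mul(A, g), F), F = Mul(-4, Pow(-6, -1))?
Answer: Rational(52441, 32400) ≈ 1.6185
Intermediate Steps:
F = Rational(2, 3) (F = Mul(-4, Rational(-1, 6)) = Rational(2, 3) ≈ 0.66667)
Function('r')(g) = Add(Rational(11, 9), Mul(Rational(-1, 3), g)) (Function('r')(g) = Add(1, Mul(Rational(1, 3), Add(Mul(-1, g), Rational(2, 3)))) = Add(1, Mul(Rational(1, 3), Add(Rational(2, 3), Mul(-1, g)))) = Add(1, Add(Rational(2, 9), Mul(Rational(-1, 3), g))) = Add(Rational(11, 9), Mul(Rational(-1, 3), g)))
Pow(Add(Function('r')(0), Pow(Add(43, Add(-7, Mul(-1, 16))), -1)), 2) = Pow(Add(Add(Rational(11, 9), Mul(Rational(-1, 3), 0)), Pow(Add(43, Add(-7, Mul(-1, 16))), -1)), 2) = Pow(Add(Add(Rational(11, 9), 0), Pow(Add(43, Add(-7, -16)), -1)), 2) = Pow(Add(Rational(11, 9), Pow(Add(43, -23), -1)), 2) = Pow(Add(Rational(11, 9), Pow(20, -1)), 2) = Pow(Add(Rational(11, 9), Rational(1, 20)), 2) = Pow(Rational(229, 180), 2) = Rational(52441, 32400)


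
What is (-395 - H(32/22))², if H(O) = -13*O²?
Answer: 1977314089/14641 ≈ 1.3505e+5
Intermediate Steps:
(-395 - H(32/22))² = (-395 - (-13)*(32/22)²)² = (-395 - (-13)*(32*(1/22))²)² = (-395 - (-13)*(16/11)²)² = (-395 - (-13)*256/121)² = (-395 - 1*(-3328/121))² = (-395 + 3328/121)² = (-44467/121)² = 1977314089/14641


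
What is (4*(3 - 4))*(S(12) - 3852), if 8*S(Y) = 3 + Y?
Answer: 30801/2 ≈ 15401.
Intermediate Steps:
S(Y) = 3/8 + Y/8 (S(Y) = (3 + Y)/8 = 3/8 + Y/8)
(4*(3 - 4))*(S(12) - 3852) = (4*(3 - 4))*((3/8 + (1/8)*12) - 3852) = (4*(-1))*((3/8 + 3/2) - 3852) = -4*(15/8 - 3852) = -4*(-30801/8) = 30801/2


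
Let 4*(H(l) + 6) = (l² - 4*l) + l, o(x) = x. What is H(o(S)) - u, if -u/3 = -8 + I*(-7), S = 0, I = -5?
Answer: 75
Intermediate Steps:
H(l) = -6 - 3*l/4 + l²/4 (H(l) = -6 + ((l² - 4*l) + l)/4 = -6 + (l² - 3*l)/4 = -6 + (-3*l/4 + l²/4) = -6 - 3*l/4 + l²/4)
u = -81 (u = -3*(-8 - 5*(-7)) = -3*(-8 + 35) = -3*27 = -81)
H(o(S)) - u = (-6 - ¾*0 + (¼)*0²) - 1*(-81) = (-6 + 0 + (¼)*0) + 81 = (-6 + 0 + 0) + 81 = -6 + 81 = 75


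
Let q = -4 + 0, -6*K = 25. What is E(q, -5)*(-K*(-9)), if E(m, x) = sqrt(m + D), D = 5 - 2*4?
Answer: -75*I*sqrt(7)/2 ≈ -99.216*I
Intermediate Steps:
K = -25/6 (K = -1/6*25 = -25/6 ≈ -4.1667)
q = -4
D = -3 (D = 5 - 8 = -3)
E(m, x) = sqrt(-3 + m) (E(m, x) = sqrt(m - 3) = sqrt(-3 + m))
E(q, -5)*(-K*(-9)) = sqrt(-3 - 4)*(-1*(-25/6)*(-9)) = sqrt(-7)*((25/6)*(-9)) = (I*sqrt(7))*(-75/2) = -75*I*sqrt(7)/2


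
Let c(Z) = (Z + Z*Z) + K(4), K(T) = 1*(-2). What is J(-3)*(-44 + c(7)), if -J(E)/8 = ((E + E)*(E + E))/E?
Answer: 960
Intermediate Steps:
K(T) = -2
c(Z) = -2 + Z + Z² (c(Z) = (Z + Z*Z) - 2 = (Z + Z²) - 2 = -2 + Z + Z²)
J(E) = -32*E (J(E) = -8*(E + E)*(E + E)/E = -8*(2*E)*(2*E)/E = -8*4*E²/E = -32*E)
J(-3)*(-44 + c(7)) = (-32*(-3))*(-44 + (-2 + 7 + 7²)) = 96*(-44 + (-2 + 7 + 49)) = 96*(-44 + 54) = 96*10 = 960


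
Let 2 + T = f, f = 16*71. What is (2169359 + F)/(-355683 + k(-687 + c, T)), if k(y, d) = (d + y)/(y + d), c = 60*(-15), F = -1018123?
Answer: -575618/177841 ≈ -3.2367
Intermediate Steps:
c = -900
f = 1136
T = 1134 (T = -2 + 1136 = 1134)
k(y, d) = 1 (k(y, d) = (d + y)/(d + y) = 1)
(2169359 + F)/(-355683 + k(-687 + c, T)) = (2169359 - 1018123)/(-355683 + 1) = 1151236/(-355682) = 1151236*(-1/355682) = -575618/177841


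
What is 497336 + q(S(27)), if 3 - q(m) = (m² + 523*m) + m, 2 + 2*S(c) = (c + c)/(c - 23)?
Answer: 7908687/16 ≈ 4.9429e+5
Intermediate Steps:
S(c) = -1 + c/(-23 + c) (S(c) = -1 + ((c + c)/(c - 23))/2 = -1 + ((2*c)/(-23 + c))/2 = -1 + (2*c/(-23 + c))/2 = -1 + c/(-23 + c))
q(m) = 3 - m² - 524*m (q(m) = 3 - ((m² + 523*m) + m) = 3 - (m² + 524*m) = 3 + (-m² - 524*m) = 3 - m² - 524*m)
497336 + q(S(27)) = 497336 + (3 - (23/(-23 + 27))² - 12052/(-23 + 27)) = 497336 + (3 - (23/4)² - 12052/4) = 497336 + (3 - (23*(¼))² - 12052/4) = 497336 + (3 - (23/4)² - 524*23/4) = 497336 + (3 - 1*529/16 - 3013) = 497336 + (3 - 529/16 - 3013) = 497336 - 48689/16 = 7908687/16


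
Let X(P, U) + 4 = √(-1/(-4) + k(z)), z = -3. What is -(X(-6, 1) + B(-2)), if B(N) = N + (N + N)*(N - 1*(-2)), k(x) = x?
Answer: 6 - I*√11/2 ≈ 6.0 - 1.6583*I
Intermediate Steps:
X(P, U) = -4 + I*√11/2 (X(P, U) = -4 + √(-1/(-4) - 3) = -4 + √(-1*(-¼) - 3) = -4 + √(¼ - 3) = -4 + √(-11/4) = -4 + I*√11/2)
B(N) = N + 2*N*(2 + N) (B(N) = N + (2*N)*(N + 2) = N + (2*N)*(2 + N) = N + 2*N*(2 + N))
-(X(-6, 1) + B(-2)) = -((-4 + I*√11/2) - 2*(5 + 2*(-2))) = -((-4 + I*√11/2) - 2*(5 - 4)) = -((-4 + I*√11/2) - 2*1) = -((-4 + I*√11/2) - 2) = -(-6 + I*√11/2) = 6 - I*√11/2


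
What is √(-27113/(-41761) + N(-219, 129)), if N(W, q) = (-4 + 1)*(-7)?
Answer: √37755869534/41761 ≈ 4.6529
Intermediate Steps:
N(W, q) = 21 (N(W, q) = -3*(-7) = 21)
√(-27113/(-41761) + N(-219, 129)) = √(-27113/(-41761) + 21) = √(-27113*(-1/41761) + 21) = √(27113/41761 + 21) = √(904094/41761) = √37755869534/41761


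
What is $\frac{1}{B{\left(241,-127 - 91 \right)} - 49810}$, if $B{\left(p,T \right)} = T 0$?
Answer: $- \frac{1}{49810} \approx -2.0076 \cdot 10^{-5}$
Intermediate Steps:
$B{\left(p,T \right)} = 0$
$\frac{1}{B{\left(241,-127 - 91 \right)} - 49810} = \frac{1}{0 - 49810} = \frac{1}{-49810} = - \frac{1}{49810}$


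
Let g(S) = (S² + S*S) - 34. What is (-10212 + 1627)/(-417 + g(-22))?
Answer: -8585/517 ≈ -16.605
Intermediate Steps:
g(S) = -34 + 2*S² (g(S) = (S² + S²) - 34 = 2*S² - 34 = -34 + 2*S²)
(-10212 + 1627)/(-417 + g(-22)) = (-10212 + 1627)/(-417 + (-34 + 2*(-22)²)) = -8585/(-417 + (-34 + 2*484)) = -8585/(-417 + (-34 + 968)) = -8585/(-417 + 934) = -8585/517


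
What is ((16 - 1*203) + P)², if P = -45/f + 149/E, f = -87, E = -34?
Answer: 35416605249/972196 ≈ 36430.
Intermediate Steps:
P = -3811/986 (P = -45/(-87) + 149/(-34) = -45*(-1/87) + 149*(-1/34) = 15/29 - 149/34 = -3811/986 ≈ -3.8651)
((16 - 1*203) + P)² = ((16 - 1*203) - 3811/986)² = ((16 - 203) - 3811/986)² = (-187 - 3811/986)² = (-188193/986)² = 35416605249/972196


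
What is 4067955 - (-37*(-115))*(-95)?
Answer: 4472180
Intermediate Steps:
4067955 - (-37*(-115))*(-95) = 4067955 - 4255*(-95) = 4067955 - 1*(-404225) = 4067955 + 404225 = 4472180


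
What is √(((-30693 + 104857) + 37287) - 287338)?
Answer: 3*I*√19543 ≈ 419.39*I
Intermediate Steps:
√(((-30693 + 104857) + 37287) - 287338) = √((74164 + 37287) - 287338) = √(111451 - 287338) = √(-175887) = 3*I*√19543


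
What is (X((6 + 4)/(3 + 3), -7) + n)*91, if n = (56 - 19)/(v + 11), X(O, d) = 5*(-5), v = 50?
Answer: -135408/61 ≈ -2219.8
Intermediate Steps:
X(O, d) = -25
n = 37/61 (n = (56 - 19)/(50 + 11) = 37/61 ≈ 0.60656)
(X((6 + 4)/(3 + 3), -7) + n)*91 = (-25 + 37/61)*91 = -1488/61*91 = -135408/61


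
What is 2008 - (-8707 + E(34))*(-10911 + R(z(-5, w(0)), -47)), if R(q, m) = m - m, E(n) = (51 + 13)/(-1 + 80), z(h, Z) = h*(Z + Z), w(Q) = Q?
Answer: -7504307147/79 ≈ -9.4991e+7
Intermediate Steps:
z(h, Z) = 2*Z*h (z(h, Z) = h*(2*Z) = 2*Z*h)
E(n) = 64/79
R(q, m) = 0
2008 - (-8707 + E(34))*(-10911 + R(z(-5, w(0)), -47)) = 2008 - (-8707 + 64/79)*(-10911 + 0) = 2008 - (-687789)*(-10911)/79 = 2008 - 1*7504465779/79 = 2008 - 7504465779/79 = -7504307147/79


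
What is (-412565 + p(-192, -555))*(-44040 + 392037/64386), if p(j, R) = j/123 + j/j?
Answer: 2664299424067598/146657 ≈ 1.8167e+10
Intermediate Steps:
p(j, R) = 1 + j/123 (p(j, R) = j*(1/123) + 1 = j/123 + 1 = 1 + j/123)
(-412565 + p(-192, -555))*(-44040 + 392037/64386) = (-412565 + (1 + (1/123)*(-192)))*(-44040 + 392037/64386) = (-412565 + (1 - 64/41))*(-44040 + 392037*(1/64386)) = (-412565 - 23/41)*(-44040 + 130679/21462) = -16915188/41*(-945055801/21462) = 2664299424067598/146657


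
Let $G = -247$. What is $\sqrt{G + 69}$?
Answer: $i \sqrt{178} \approx 13.342 i$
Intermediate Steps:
$\sqrt{G + 69} = \sqrt{-247 + 69} = \sqrt{-178} = i \sqrt{178}$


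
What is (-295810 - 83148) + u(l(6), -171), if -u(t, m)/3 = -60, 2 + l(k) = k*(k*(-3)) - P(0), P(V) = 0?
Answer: -378778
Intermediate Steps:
l(k) = -2 - 3*k**2 (l(k) = -2 + (k*(k*(-3)) - 1*0) = -2 + (k*(-3*k) + 0) = -2 + (-3*k**2 + 0) = -2 - 3*k**2)
u(t, m) = 180 (u(t, m) = -3*(-60) = 180)
(-295810 - 83148) + u(l(6), -171) = (-295810 - 83148) + 180 = -378958 + 180 = -378778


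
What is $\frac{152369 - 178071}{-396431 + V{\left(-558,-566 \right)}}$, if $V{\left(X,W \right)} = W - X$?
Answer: $\frac{25702}{396439} \approx 0.064832$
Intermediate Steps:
$\frac{152369 - 178071}{-396431 + V{\left(-558,-566 \right)}} = \frac{152369 - 178071}{-396431 - 8} = - \frac{25702}{-396431 + \left(-566 + 558\right)} = - \frac{25702}{-396431 - 8} = - \frac{25702}{-396439} = \left(-25702\right) \left(- \frac{1}{396439}\right) = \frac{25702}{396439}$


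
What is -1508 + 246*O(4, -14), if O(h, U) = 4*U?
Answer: -15284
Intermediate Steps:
-1508 + 246*O(4, -14) = -1508 + 246*(4*(-14)) = -1508 + 246*(-56) = -1508 - 13776 = -15284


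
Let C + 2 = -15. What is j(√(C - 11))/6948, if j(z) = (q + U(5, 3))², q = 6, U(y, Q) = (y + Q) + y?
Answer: 361/6948 ≈ 0.051957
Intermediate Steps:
C = -17 (C = -2 - 15 = -17)
U(y, Q) = Q + 2*y (U(y, Q) = (Q + y) + y = Q + 2*y)
j(z) = 361 (j(z) = (6 + (3 + 2*5))² = (6 + (3 + 10))² = (6 + 13)² = 19² = 361)
j(√(C - 11))/6948 = 361/6948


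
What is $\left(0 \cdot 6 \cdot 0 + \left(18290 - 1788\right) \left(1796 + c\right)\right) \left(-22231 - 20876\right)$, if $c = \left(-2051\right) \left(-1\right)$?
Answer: $-2736570043758$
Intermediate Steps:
$c = 2051$
$\left(0 \cdot 6 \cdot 0 + \left(18290 - 1788\right) \left(1796 + c\right)\right) \left(-22231 - 20876\right) = \left(0 \cdot 6 \cdot 0 + \left(18290 - 1788\right) \left(1796 + 2051\right)\right) \left(-22231 - 20876\right) = \left(0 \cdot 0 + 16502 \cdot 3847\right) \left(-43107\right) = \left(0 + 63483194\right) \left(-43107\right) = 63483194 \left(-43107\right) = -2736570043758$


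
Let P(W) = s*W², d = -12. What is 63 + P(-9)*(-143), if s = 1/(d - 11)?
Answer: 13032/23 ≈ 566.61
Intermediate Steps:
s = -1/23 (s = 1/(-12 - 11) = 1/(-23) = -1/23 ≈ -0.043478)
P(W) = -W²/23
63 + P(-9)*(-143) = 63 - 1/23*(-9)²*(-143) = 63 - 1/23*81*(-143) = 63 - 81/23*(-143) = 63 + 11583/23 = 13032/23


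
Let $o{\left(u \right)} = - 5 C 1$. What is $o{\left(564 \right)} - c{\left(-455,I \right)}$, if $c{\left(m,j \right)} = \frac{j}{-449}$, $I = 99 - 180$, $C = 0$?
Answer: $- \frac{81}{449} \approx -0.1804$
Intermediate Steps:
$o{\left(u \right)} = 0$ ($o{\left(u \right)} = \left(-5\right) 0 \cdot 1 = 0 \cdot 1 = 0$)
$I = -81$
$c{\left(m,j \right)} = - \frac{j}{449}$ ($c{\left(m,j \right)} = j \left(- \frac{1}{449}\right) = - \frac{j}{449}$)
$o{\left(564 \right)} - c{\left(-455,I \right)} = 0 - \left(- \frac{1}{449}\right) \left(-81\right) = 0 - \frac{81}{449} = - \frac{81}{449}$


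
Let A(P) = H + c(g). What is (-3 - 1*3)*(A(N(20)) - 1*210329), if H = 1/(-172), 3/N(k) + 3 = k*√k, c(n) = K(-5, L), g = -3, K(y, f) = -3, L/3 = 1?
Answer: 108531315/86 ≈ 1.2620e+6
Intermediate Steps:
L = 3 (L = 3*1 = 3)
c(n) = -3
N(k) = 3/(-3 + k^(3/2)) (N(k) = 3/(-3 + k*√k) = 3/(-3 + k^(3/2)))
H = -1/172 ≈ -0.0058140
A(P) = -517/172 (A(P) = -1/172 - 3 = -517/172)
(-3 - 1*3)*(A(N(20)) - 1*210329) = (-3 - 1*3)*(-517/172 - 1*210329) = (-3 - 3)*(-517/172 - 210329) = -6*(-36177105/172) = 108531315/86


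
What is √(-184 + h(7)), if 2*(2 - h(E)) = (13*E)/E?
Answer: I*√754/2 ≈ 13.73*I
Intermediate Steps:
h(E) = -9/2 (h(E) = 2 - 13*E/(2*E) = 2 - ½*13 = 2 - 13/2 = -9/2)
√(-184 + h(7)) = √(-184 - 9/2) = √(-377/2) = I*√754/2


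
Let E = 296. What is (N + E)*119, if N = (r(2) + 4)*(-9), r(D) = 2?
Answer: 28798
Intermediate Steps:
N = -54 (N = (2 + 4)*(-9) = 6*(-9) = -54)
(N + E)*119 = (-54 + 296)*119 = 242*119 = 28798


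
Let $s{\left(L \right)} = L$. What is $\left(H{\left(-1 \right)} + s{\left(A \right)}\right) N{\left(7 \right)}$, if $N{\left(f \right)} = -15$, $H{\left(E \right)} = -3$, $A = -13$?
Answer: $240$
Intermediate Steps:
$\left(H{\left(-1 \right)} + s{\left(A \right)}\right) N{\left(7 \right)} = \left(-3 - 13\right) \left(-15\right) = \left(-16\right) \left(-15\right) = 240$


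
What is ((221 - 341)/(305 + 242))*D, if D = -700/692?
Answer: 21000/94631 ≈ 0.22191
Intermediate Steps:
D = -175/173 (D = -700*1/692 = -175/173 ≈ -1.0116)
((221 - 341)/(305 + 242))*D = ((221 - 341)/(305 + 242))*(-175/173) = -120/547*(-175/173) = 21000/94631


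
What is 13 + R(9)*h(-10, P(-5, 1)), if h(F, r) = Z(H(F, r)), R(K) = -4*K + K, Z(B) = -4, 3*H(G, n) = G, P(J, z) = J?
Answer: 121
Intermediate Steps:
H(G, n) = G/3
R(K) = -3*K
h(F, r) = -4
13 + R(9)*h(-10, P(-5, 1)) = 13 - 3*9*(-4) = 13 - 27*(-4) = 13 + 108 = 121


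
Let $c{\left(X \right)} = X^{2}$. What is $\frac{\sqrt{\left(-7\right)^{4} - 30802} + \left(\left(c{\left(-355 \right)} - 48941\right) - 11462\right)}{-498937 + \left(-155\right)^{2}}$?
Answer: $- \frac{10937}{79152} - \frac{i \sqrt{28401}}{474912} \approx -0.13818 - 0.00035486 i$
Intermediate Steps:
$\frac{\sqrt{\left(-7\right)^{4} - 30802} + \left(\left(c{\left(-355 \right)} - 48941\right) - 11462\right)}{-498937 + \left(-155\right)^{2}} = \frac{\sqrt{\left(-7\right)^{4} - 30802} - \left(60403 - 126025\right)}{-498937 + \left(-155\right)^{2}} = \frac{\sqrt{2401 - 30802} + \left(\left(126025 - 48941\right) - 11462\right)}{-498937 + 24025} = \frac{\sqrt{-28401} + \left(77084 - 11462\right)}{-474912} = \left(i \sqrt{28401} + 65622\right) \left(- \frac{1}{474912}\right) = \left(65622 + i \sqrt{28401}\right) \left(- \frac{1}{474912}\right) = - \frac{10937}{79152} - \frac{i \sqrt{28401}}{474912}$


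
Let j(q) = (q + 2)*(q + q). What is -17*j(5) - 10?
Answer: -1200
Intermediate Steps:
j(q) = 2*q*(2 + q) (j(q) = (2 + q)*(2*q) = 2*q*(2 + q))
-17*j(5) - 10 = -34*5*(2 + 5) - 10 = -34*5*7 - 10 = -17*70 - 10 = -1190 - 10 = -1200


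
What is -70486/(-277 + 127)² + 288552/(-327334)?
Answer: -7391221081/1841253750 ≈ -4.0142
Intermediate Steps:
-70486/(-277 + 127)² + 288552/(-327334) = -70486/((-150)²) + 288552*(-1/327334) = -70486/22500 - 144276/163667 = -70486*1/22500 - 144276/163667 = -35243/11250 - 144276/163667 = -7391221081/1841253750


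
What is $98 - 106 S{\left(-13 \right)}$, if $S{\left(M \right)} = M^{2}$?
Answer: $-17816$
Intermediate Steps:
$98 - 106 S{\left(-13 \right)} = 98 - 106 \left(-13\right)^{2} = 98 - 17914 = -17816$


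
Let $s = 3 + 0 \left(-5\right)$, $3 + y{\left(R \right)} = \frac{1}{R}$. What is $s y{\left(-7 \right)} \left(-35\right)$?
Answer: $330$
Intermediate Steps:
$y{\left(R \right)} = -3 + \frac{1}{R}$
$s = 3$ ($s = 3 + 0 = 3$)
$s y{\left(-7 \right)} \left(-35\right) = 3 \left(-3 + \frac{1}{-7}\right) \left(-35\right) = 3 \left(-3 - \frac{1}{7}\right) \left(-35\right) = 3 \left(- \frac{22}{7}\right) \left(-35\right) = \left(- \frac{66}{7}\right) \left(-35\right) = 330$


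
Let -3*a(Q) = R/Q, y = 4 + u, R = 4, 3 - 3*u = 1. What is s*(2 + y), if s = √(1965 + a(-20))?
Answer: 8*√110535/9 ≈ 295.53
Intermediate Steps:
u = ⅔ (u = 1 - ⅓*1 = 1 - ⅓ = ⅔ ≈ 0.66667)
y = 14/3 (y = 4 + ⅔ = 14/3 ≈ 4.6667)
a(Q) = -4/(3*Q)
s = 2*√110535/15 (s = √(1965 - 4/3/(-20)) = √(1965 - 4/3*(-1/20)) = √(1965 + 1/15) = √(29476/15) = 2*√110535/15 ≈ 44.329)
s*(2 + y) = (2*√110535/15)*(2 + 14/3) = (2*√110535/15)*(20/3) = 8*√110535/9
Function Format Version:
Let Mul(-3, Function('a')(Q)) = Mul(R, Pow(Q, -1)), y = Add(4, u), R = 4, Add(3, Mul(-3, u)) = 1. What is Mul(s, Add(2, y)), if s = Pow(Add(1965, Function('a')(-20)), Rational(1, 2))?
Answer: Mul(Rational(8, 9), Pow(110535, Rational(1, 2))) ≈ 295.53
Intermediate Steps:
u = Rational(2, 3) (u = Add(1, Mul(Rational(-1, 3), 1)) = Add(1, Rational(-1, 3)) = Rational(2, 3) ≈ 0.66667)
y = Rational(14, 3) (y = Add(4, Rational(2, 3)) = Rational(14, 3) ≈ 4.6667)
Function('a')(Q) = Mul(Rational(-4, 3), Pow(Q, -1)) (Function('a')(Q) = Mul(Rational(-1, 3), Mul(4, Pow(Q, -1))) = Mul(Rational(-4, 3), Pow(Q, -1)))
s = Mul(Rational(2, 15), Pow(110535, Rational(1, 2))) (s = Pow(Add(1965, Mul(Rational(-4, 3), Pow(-20, -1))), Rational(1, 2)) = Pow(Add(1965, Mul(Rational(-4, 3), Rational(-1, 20))), Rational(1, 2)) = Pow(Add(1965, Rational(1, 15)), Rational(1, 2)) = Pow(Rational(29476, 15), Rational(1, 2)) = Mul(Rational(2, 15), Pow(110535, Rational(1, 2))) ≈ 44.329)
Mul(s, Add(2, y)) = Mul(Mul(Rational(2, 15), Pow(110535, Rational(1, 2))), Add(2, Rational(14, 3))) = Mul(Mul(Rational(2, 15), Pow(110535, Rational(1, 2))), Rational(20, 3)) = Mul(Rational(8, 9), Pow(110535, Rational(1, 2)))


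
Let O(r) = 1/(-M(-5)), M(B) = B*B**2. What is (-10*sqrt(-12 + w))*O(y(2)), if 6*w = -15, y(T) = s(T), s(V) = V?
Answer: -I*sqrt(58)/25 ≈ -0.30463*I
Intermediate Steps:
y(T) = T
M(B) = B**3
w = -5/2 (w = (1/6)*(-15) = -5/2 ≈ -2.5000)
O(r) = 1/125 (O(r) = 1/(-1*(-5)**3) = 1/(-1*(-125)) = 1/125)
(-10*sqrt(-12 + w))*O(y(2)) = -10*sqrt(-12 - 5/2)*(1/125) = -5*I*sqrt(58)*(1/125) = -I*sqrt(58)/25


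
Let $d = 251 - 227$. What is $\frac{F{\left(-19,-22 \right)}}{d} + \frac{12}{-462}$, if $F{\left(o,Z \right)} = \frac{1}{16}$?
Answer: $- \frac{691}{29568} \approx -0.02337$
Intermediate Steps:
$d = 24$ ($d = 251 - 227 = 24$)
$F{\left(o,Z \right)} = \frac{1}{16}$
$\frac{F{\left(-19,-22 \right)}}{d} + \frac{12}{-462} = \frac{1}{16 \cdot 24} + \frac{12}{-462} = \frac{1}{16} \cdot \frac{1}{24} + 12 \left(- \frac{1}{462}\right) = \frac{1}{384} - \frac{2}{77} = - \frac{691}{29568}$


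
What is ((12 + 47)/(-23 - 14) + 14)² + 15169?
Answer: 20977042/1369 ≈ 15323.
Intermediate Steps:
((12 + 47)/(-23 - 14) + 14)² + 15169 = (59/(-37) + 14)² + 15169 = (59*(-1/37) + 14)² + 15169 = (-59/37 + 14)² + 15169 = (459/37)² + 15169 = 210681/1369 + 15169 = 20977042/1369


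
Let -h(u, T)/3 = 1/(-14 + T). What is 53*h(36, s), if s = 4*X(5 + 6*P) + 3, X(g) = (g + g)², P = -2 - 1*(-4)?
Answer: -159/4613 ≈ -0.034468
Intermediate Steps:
P = 2 (P = -2 + 4 = 2)
X(g) = 4*g² (X(g) = (2*g)² = 4*g²)
s = 4627 (s = 4*(4*(5 + 6*2)²) + 3 = 4*(4*(5 + 12)²) + 3 = 4*(4*17²) + 3 = 4*(4*289) + 3 = 4*1156 + 3 = 4624 + 3 = 4627)
h(u, T) = -3/(-14 + T)
53*h(36, s) = 53*(-3/(-14 + 4627)) = 53*(-3/4613) = -159/4613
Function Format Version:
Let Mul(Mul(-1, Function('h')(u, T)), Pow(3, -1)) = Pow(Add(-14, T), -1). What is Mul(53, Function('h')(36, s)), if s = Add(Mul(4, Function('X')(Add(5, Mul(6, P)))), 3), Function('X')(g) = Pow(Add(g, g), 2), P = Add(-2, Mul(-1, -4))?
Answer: Rational(-159, 4613) ≈ -0.034468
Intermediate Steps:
P = 2 (P = Add(-2, 4) = 2)
Function('X')(g) = Mul(4, Pow(g, 2)) (Function('X')(g) = Pow(Mul(2, g), 2) = Mul(4, Pow(g, 2)))
s = 4627 (s = Add(Mul(4, Mul(4, Pow(Add(5, Mul(6, 2)), 2))), 3) = Add(Mul(4, Mul(4, Pow(Add(5, 12), 2))), 3) = Add(Mul(4, Mul(4, Pow(17, 2))), 3) = Add(Mul(4, Mul(4, 289)), 3) = Add(Mul(4, 1156), 3) = Add(4624, 3) = 4627)
Function('h')(u, T) = Mul(-3, Pow(Add(-14, T), -1))
Mul(53, Function('h')(36, s)) = Mul(53, Mul(-3, Pow(Add(-14, 4627), -1))) = Mul(53, Mul(-3, Pow(4613, -1))) = Mul(53, Mul(-3, Rational(1, 4613))) = Mul(53, Rational(-3, 4613)) = Rational(-159, 4613)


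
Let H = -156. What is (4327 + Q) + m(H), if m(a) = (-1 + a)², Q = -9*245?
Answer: 26771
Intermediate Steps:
Q = -2205
(4327 + Q) + m(H) = (4327 - 2205) + (-1 - 156)² = 2122 + (-157)² = 2122 + 24649 = 26771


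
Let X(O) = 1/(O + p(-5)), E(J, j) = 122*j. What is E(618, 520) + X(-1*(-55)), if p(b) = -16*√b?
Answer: 54621851/861 + 16*I*√5/4305 ≈ 63440.0 + 0.0083106*I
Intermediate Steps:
X(O) = 1/(O - 16*I*√5)
E(618, 520) + X(-1*(-55)) = 122*520 + 1/(-1*(-55) - 16*I*√5) = 63440 + 1/(55 - 16*I*√5)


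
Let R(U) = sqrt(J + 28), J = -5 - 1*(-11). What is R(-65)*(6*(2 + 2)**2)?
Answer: 96*sqrt(34) ≈ 559.77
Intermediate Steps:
J = 6 (J = -5 + 11 = 6)
R(U) = sqrt(34) (R(U) = sqrt(6 + 28) = sqrt(34))
R(-65)*(6*(2 + 2)**2) = sqrt(34)*(6*(2 + 2)**2) = sqrt(34)*(6*4**2) = sqrt(34)*(6*16) = sqrt(34)*96 = 96*sqrt(34)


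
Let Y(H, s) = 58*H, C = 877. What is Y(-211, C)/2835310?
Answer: -6119/1417655 ≈ -0.0043163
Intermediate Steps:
Y(-211, C)/2835310 = (58*(-211))/2835310 = -12238*1/2835310 = -6119/1417655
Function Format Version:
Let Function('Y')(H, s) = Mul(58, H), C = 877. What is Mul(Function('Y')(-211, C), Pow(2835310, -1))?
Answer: Rational(-6119, 1417655) ≈ -0.0043163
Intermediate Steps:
Mul(Function('Y')(-211, C), Pow(2835310, -1)) = Mul(Mul(58, -211), Pow(2835310, -1)) = Mul(-12238, Rational(1, 2835310)) = Rational(-6119, 1417655)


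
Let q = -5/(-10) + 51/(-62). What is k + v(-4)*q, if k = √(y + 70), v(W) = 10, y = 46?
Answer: -100/31 + 2*√29 ≈ 7.5445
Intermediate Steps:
k = 2*√29 (k = √(46 + 70) = √116 = 2*√29 ≈ 10.770)
q = -10/31 (q = -5*(-⅒) + 51*(-1/62) = ½ - 51/62 = -10/31 ≈ -0.32258)
k + v(-4)*q = 2*√29 + 10*(-10/31) = 2*√29 - 100/31 = -100/31 + 2*√29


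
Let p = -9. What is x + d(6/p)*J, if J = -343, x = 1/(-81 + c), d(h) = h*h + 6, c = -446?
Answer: -10484147/4743 ≈ -2210.4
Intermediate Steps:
d(h) = 6 + h**2 (d(h) = h**2 + 6 = 6 + h**2)
x = -1/527 (x = 1/(-81 - 446) = 1/(-527) = -1/527 ≈ -0.0018975)
x + d(6/p)*J = -1/527 + (6 + (6/(-9))**2)*(-343) = -1/527 + (6 + (6*(-1/9))**2)*(-343) = -1/527 + (6 + (-2/3)**2)*(-343) = -1/527 + (6 + 4/9)*(-343) = -1/527 + (58/9)*(-343) = -1/527 - 19894/9 = -10484147/4743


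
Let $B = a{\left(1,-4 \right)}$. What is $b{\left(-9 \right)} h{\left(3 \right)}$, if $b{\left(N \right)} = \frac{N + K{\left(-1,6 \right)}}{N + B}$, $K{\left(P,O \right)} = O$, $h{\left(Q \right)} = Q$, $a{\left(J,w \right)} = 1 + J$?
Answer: $\frac{9}{7} \approx 1.2857$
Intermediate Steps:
$B = 2$ ($B = 1 + 1 = 2$)
$b{\left(N \right)} = \frac{6 + N}{2 + N}$ ($b{\left(N \right)} = \frac{N + 6}{N + 2} = \frac{6 + N}{2 + N}$)
$b{\left(-9 \right)} h{\left(3 \right)} = \frac{6 - 9}{2 - 9} \cdot 3 = \frac{1}{-7} \left(-3\right) 3 = \left(- \frac{1}{7}\right) \left(-3\right) 3 = \frac{3}{7} \cdot 3 = \frac{9}{7}$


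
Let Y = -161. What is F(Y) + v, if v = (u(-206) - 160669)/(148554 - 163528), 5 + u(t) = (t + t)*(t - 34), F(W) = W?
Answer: -1174510/7487 ≈ -156.87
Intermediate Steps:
u(t) = -5 + 2*t*(-34 + t) (u(t) = -5 + (t + t)*(t - 34) = -5 + (2*t)*(-34 + t) = -5 + 2*t*(-34 + t))
v = 30897/7487 (v = ((-5 - 68*(-206) + 2*(-206)²) - 160669)/(148554 - 163528) = ((-5 + 14008 + 2*42436) - 160669)/(-14974) = ((-5 + 14008 + 84872) - 160669)*(-1/14974) = (98875 - 160669)*(-1/14974) = -61794*(-1/14974) = 30897/7487 ≈ 4.1268)
F(Y) + v = -161 + 30897/7487 = -1174510/7487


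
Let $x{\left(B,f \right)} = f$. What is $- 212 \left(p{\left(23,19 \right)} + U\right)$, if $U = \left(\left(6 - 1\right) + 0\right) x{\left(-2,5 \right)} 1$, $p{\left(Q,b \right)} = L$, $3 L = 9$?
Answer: $-5936$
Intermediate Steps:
$L = 3$ ($L = \frac{1}{3} \cdot 9 = 3$)
$p{\left(Q,b \right)} = 3$
$U = 25$ ($U = \left(\left(6 - 1\right) + 0\right) 5 \cdot 1 = \left(5 + 0\right) 5 \cdot 1 = 5 \cdot 5 \cdot 1 = 25 \cdot 1 = 25$)
$- 212 \left(p{\left(23,19 \right)} + U\right) = - 212 \left(3 + 25\right) = \left(-212\right) 28 = -5936$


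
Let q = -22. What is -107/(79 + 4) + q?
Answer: -1933/83 ≈ -23.289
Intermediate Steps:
-107/(79 + 4) + q = -107/(79 + 4) - 22 = -107/83 - 22 = -1933/83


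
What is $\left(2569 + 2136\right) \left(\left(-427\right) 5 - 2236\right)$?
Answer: $-20565555$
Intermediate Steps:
$\left(2569 + 2136\right) \left(\left(-427\right) 5 - 2236\right) = 4705 \left(-2135 - 2236\right) = 4705 \left(-4371\right) = -20565555$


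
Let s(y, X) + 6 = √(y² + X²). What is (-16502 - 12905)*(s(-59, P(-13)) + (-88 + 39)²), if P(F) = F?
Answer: -70429765 - 147035*√146 ≈ -7.2206e+7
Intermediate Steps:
s(y, X) = -6 + √(X² + y²) (s(y, X) = -6 + √(y² + X²) = -6 + √(X² + y²))
(-16502 - 12905)*(s(-59, P(-13)) + (-88 + 39)²) = (-16502 - 12905)*((-6 + √((-13)² + (-59)²)) + (-88 + 39)²) = -29407*((-6 + √(169 + 3481)) + (-49)²) = -29407*((-6 + √3650) + 2401) = -29407*((-6 + 5*√146) + 2401) = -29407*(2395 + 5*√146) = -70429765 - 147035*√146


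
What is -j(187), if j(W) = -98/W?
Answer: 98/187 ≈ 0.52406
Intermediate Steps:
-j(187) = -(-98)/187 = -1*(-98/187) = 98/187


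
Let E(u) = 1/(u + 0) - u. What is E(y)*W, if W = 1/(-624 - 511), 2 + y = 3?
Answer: 0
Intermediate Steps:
y = 1 (y = -2 + 3 = 1)
W = -1/1135 (W = 1/(-1135) = -1/1135 ≈ -0.00088106)
E(u) = 1/u - u
E(y)*W = (1/1 - 1*1)*(-1/1135) = (1 - 1)*(-1/1135) = 0*(-1/1135) = 0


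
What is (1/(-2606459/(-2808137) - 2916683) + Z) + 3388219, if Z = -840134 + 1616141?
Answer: 34106855038798103175/8190442843112 ≈ 4.1642e+6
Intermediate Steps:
Z = 776007
(1/(-2606459/(-2808137) - 2916683) + Z) + 3388219 = (1/(-2606459/(-2808137) - 2916683) + 776007) + 3388219 = (1/(-2606459*(-1/2808137) - 2916683) + 776007) + 3388219 = (1/(2606459/2808137 - 2916683) + 776007) + 3388219 = (1/(-8190442843112/2808137) + 776007) + 3388219 = (-2808137/8190442843112 + 776007) + 3388219 = 6355840979352005647/8190442843112 + 3388219 = 34106855038798103175/8190442843112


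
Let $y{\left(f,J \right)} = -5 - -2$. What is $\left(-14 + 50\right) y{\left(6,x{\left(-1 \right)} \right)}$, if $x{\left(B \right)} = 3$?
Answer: $-108$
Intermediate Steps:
$y{\left(f,J \right)} = -3$ ($y{\left(f,J \right)} = -5 + 2 = -3$)
$\left(-14 + 50\right) y{\left(6,x{\left(-1 \right)} \right)} = \left(-14 + 50\right) \left(-3\right) = 36 \left(-3\right) = -108$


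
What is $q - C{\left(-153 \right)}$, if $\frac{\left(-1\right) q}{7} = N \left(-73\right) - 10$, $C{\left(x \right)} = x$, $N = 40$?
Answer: $20663$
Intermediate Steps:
$q = 20510$ ($q = - 7 \left(40 \left(-73\right) - 10\right) = - 7 \left(-2920 - 10\right) = \left(-7\right) \left(-2930\right) = 20510$)
$q - C{\left(-153 \right)} = 20510 - -153 = 20510 + 153 = 20663$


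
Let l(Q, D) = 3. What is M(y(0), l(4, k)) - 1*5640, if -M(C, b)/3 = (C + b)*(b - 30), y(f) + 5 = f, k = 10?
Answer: -5802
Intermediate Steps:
y(f) = -5 + f
M(C, b) = -3*(-30 + b)*(C + b) (M(C, b) = -3*(C + b)*(b - 30) = -3*(C + b)*(-30 + b) = -3*(-30 + b)*(C + b))
M(y(0), l(4, k)) - 1*5640 = (-3*3**2 + 90*(-5 + 0) + 90*3 - 3*(-5 + 0)*3) - 1*5640 = (-3*9 + 90*(-5) + 270 - 3*(-5)*3) - 5640 = (-27 - 450 + 270 + 45) - 5640 = -162 - 5640 = -5802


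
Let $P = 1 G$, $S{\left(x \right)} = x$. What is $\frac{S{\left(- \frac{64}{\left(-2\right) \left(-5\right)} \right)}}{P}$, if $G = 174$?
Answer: $- \frac{16}{435} \approx -0.036782$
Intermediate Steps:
$P = 174$ ($P = 1 \cdot 174 = 174$)
$\frac{S{\left(- \frac{64}{\left(-2\right) \left(-5\right)} \right)}}{P} = \frac{\left(-64\right) \frac{1}{\left(-2\right) \left(-5\right)}}{174} = - \frac{64}{10} \cdot \frac{1}{174} = \left(-64\right) \frac{1}{10} \cdot \frac{1}{174} = \left(- \frac{32}{5}\right) \frac{1}{174} = - \frac{16}{435}$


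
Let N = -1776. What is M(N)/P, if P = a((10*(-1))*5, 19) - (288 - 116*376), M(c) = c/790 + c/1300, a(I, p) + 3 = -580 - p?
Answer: -15466/182831675 ≈ -8.4591e-5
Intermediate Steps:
a(I, p) = -583 - p (a(I, p) = -3 + (-580 - p) = -583 - p)
M(c) = 209*c/102700 (M(c) = c*(1/790) + c*(1/1300) = c/790 + c/1300 = 209*c/102700)
P = 42726 (P = (-583 - 1*19) - (288 - 116*376) = (-583 - 19) - (288 - 43616) = -602 - 1*(-43328) = -602 + 43328 = 42726)
M(N)/P = ((209/102700)*(-1776))/42726 = -92796/25675*1/42726 = -15466/182831675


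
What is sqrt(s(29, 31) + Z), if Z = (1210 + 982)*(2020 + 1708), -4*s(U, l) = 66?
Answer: sqrt(32687038)/2 ≈ 2858.6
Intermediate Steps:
s(U, l) = -33/2 (s(U, l) = -1/4*66 = -33/2)
Z = 8171776 (Z = 2192*3728 = 8171776)
sqrt(s(29, 31) + Z) = sqrt(-33/2 + 8171776) = sqrt(16343519/2) = sqrt(32687038)/2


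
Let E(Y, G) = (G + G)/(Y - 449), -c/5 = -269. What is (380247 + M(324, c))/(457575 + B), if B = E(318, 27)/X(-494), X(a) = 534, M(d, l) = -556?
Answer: 4426817369/5334866916 ≈ 0.82979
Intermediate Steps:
c = 1345 (c = -5*(-269) = 1345)
E(Y, G) = 2*G/(-449 + Y) (E(Y, G) = (2*G)/(-449 + Y) = 2*G/(-449 + Y))
B = -9/11659 (B = (2*27/(-449 + 318))/534 = (2*27/(-131))*(1/534) = (2*27*(-1/131))*(1/534) = -54/131*1/534 = -9/11659 ≈ -0.00077194)
(380247 + M(324, c))/(457575 + B) = (380247 - 556)/(457575 - 9/11659) = 379691/(5334866916/11659) = 379691*(11659/5334866916) = 4426817369/5334866916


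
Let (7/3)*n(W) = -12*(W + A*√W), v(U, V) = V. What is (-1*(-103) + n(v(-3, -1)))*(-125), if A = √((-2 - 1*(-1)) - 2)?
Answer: -94625/7 - 4500*√3/7 ≈ -14631.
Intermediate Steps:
A = I*√3 (A = √((-2 + 1) - 2) = √(-1 - 2) = √(-3) = I*√3 ≈ 1.732*I)
n(W) = -36*W/7 - 36*I*√3*√W/7 (n(W) = 3*(-12*(W + (I*√3)*√W))/7 = 3*(-12*(W + I*√3*√W))/7 = 3*(-12*W - 12*I*√3*√W)/7 = -36*W/7 - 36*I*√3*√W/7)
(-1*(-103) + n(v(-3, -1)))*(-125) = (-1*(-103) + (-36/7*(-1) - 36*I*√3*√(-1)/7))*(-125) = (103 + (36/7 - 36*I*√3*I/7))*(-125) = (103 + (36/7 + 36*√3/7))*(-125) = (757/7 + 36*√3/7)*(-125) = -94625/7 - 4500*√3/7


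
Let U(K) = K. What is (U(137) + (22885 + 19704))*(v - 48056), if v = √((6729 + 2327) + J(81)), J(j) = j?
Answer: -2053240656 + 42726*√9137 ≈ -2.0492e+9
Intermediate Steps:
v = √9137 (v = √((6729 + 2327) + 81) = √(9056 + 81) = √9137 ≈ 95.588)
(U(137) + (22885 + 19704))*(v - 48056) = (137 + (22885 + 19704))*(√9137 - 48056) = (137 + 42589)*(-48056 + √9137) = 42726*(-48056 + √9137) = -2053240656 + 42726*√9137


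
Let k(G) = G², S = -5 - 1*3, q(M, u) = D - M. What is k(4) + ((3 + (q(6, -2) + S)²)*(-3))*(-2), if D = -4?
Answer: 1978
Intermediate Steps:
q(M, u) = -4 - M
S = -8 (S = -5 - 3 = -8)
k(4) + ((3 + (q(6, -2) + S)²)*(-3))*(-2) = 4² + ((3 + ((-4 - 1*6) - 8)²)*(-3))*(-2) = 16 + ((3 + ((-4 - 6) - 8)²)*(-3))*(-2) = 16 + ((3 + (-10 - 8)²)*(-3))*(-2) = 16 + ((3 + (-18)²)*(-3))*(-2) = 16 + ((3 + 324)*(-3))*(-2) = 16 + (327*(-3))*(-2) = 16 - 981*(-2) = 16 + 1962 = 1978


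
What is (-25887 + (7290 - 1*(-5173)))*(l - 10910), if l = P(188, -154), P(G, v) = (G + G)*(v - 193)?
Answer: 1897911968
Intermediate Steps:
P(G, v) = 2*G*(-193 + v) (P(G, v) = (2*G)*(-193 + v) = 2*G*(-193 + v))
l = -130472 (l = 2*188*(-193 - 154) = 2*188*(-347) = -130472)
(-25887 + (7290 - 1*(-5173)))*(l - 10910) = (-25887 + (7290 - 1*(-5173)))*(-130472 - 10910) = (-25887 + (7290 + 5173))*(-141382) = (-25887 + 12463)*(-141382) = -13424*(-141382) = 1897911968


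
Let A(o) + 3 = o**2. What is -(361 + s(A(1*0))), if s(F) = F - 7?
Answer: -351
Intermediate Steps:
A(o) = -3 + o**2
s(F) = -7 + F
-(361 + s(A(1*0))) = -(361 + (-7 + (-3 + (1*0)**2))) = -(361 + (-7 + (-3 + 0**2))) = -(361 + (-7 + (-3 + 0))) = -(361 + (-7 - 3)) = -(361 - 10) = -1*351 = -351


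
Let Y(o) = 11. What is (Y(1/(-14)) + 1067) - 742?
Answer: 336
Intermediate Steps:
(Y(1/(-14)) + 1067) - 742 = (11 + 1067) - 742 = 1078 - 742 = 336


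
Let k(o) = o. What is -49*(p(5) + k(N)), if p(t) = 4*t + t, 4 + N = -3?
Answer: -882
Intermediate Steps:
N = -7 (N = -4 - 3 = -7)
p(t) = 5*t
-49*(p(5) + k(N)) = -49*(5*5 - 7) = -49*(25 - 7) = -49*18 = -882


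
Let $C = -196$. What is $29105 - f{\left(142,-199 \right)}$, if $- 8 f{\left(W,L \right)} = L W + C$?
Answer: $\frac{102193}{4} \approx 25548.0$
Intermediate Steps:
$f{\left(W,L \right)} = \frac{49}{2} - \frac{L W}{8}$ ($f{\left(W,L \right)} = - \frac{L W - 196}{8} = - \frac{-196 + L W}{8} = \frac{49}{2} - \frac{L W}{8}$)
$29105 - f{\left(142,-199 \right)} = 29105 - \left(\frac{49}{2} - \left(- \frac{199}{8}\right) 142\right) = 29105 - \left(\frac{49}{2} + \frac{14129}{4}\right) = 29105 - \frac{14227}{4} = \frac{102193}{4}$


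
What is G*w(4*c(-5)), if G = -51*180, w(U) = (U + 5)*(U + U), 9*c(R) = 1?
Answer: -133280/3 ≈ -44427.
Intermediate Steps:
c(R) = 1/9 (c(R) = (1/9)*1 = 1/9)
w(U) = 2*U*(5 + U) (w(U) = (5 + U)*(2*U) = 2*U*(5 + U))
G = -9180
G*w(4*c(-5)) = -18360*4*(1/9)*(5 + 4*(1/9)) = -18360*4*(5 + 4/9)/9 = -18360*4*49/(9*9) = -9180*392/81 = -133280/3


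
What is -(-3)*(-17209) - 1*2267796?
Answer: -2319423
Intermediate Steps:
-(-3)*(-17209) - 1*2267796 = -3*17209 - 2267796 = -51627 - 2267796 = -2319423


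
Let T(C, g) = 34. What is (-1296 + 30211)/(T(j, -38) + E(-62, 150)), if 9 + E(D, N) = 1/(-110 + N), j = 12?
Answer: 1156600/1001 ≈ 1155.4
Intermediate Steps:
E(D, N) = -9 + 1/(-110 + N)
(-1296 + 30211)/(T(j, -38) + E(-62, 150)) = (-1296 + 30211)/(34 + (991 - 9*150)/(-110 + 150)) = 28915/(34 + (991 - 1350)/40) = 28915/(34 + (1/40)*(-359)) = 28915/(34 - 359/40) = 28915/(1001/40) = 28915*(40/1001) = 1156600/1001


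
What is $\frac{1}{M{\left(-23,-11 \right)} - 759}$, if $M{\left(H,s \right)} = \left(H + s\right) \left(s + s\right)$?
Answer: $- \frac{1}{11} \approx -0.090909$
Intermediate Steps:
$M{\left(H,s \right)} = 2 s \left(H + s\right)$ ($M{\left(H,s \right)} = \left(H + s\right) 2 s = 2 s \left(H + s\right)$)
$\frac{1}{M{\left(-23,-11 \right)} - 759} = \frac{1}{2 \left(-11\right) \left(-23 - 11\right) - 759} = \frac{1}{2 \left(-11\right) \left(-34\right) - 759} = \frac{1}{748 - 759} = \frac{1}{-11} = - \frac{1}{11}$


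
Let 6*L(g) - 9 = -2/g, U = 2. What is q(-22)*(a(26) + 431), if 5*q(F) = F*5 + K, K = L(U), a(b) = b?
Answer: -148982/15 ≈ -9932.1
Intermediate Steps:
L(g) = 3/2 - 1/(3*g) (L(g) = 3/2 + (-2/g)/6 = 3/2 - 1/(3*g))
K = 4/3 (K = (⅙)*(-2 + 9*2)/2 = (⅙)*(½)*(-2 + 18) = (⅙)*(½)*16 = 4/3 ≈ 1.3333)
q(F) = 4/15 + F (q(F) = (F*5 + 4/3)/5 = (5*F + 4/3)/5 = (4/3 + 5*F)/5 = 4/15 + F)
q(-22)*(a(26) + 431) = (4/15 - 22)*(26 + 431) = -326/15*457 = -148982/15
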